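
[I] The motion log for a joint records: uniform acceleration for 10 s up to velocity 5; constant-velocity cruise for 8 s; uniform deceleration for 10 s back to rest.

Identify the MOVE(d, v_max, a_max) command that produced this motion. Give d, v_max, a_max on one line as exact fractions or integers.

a_max = 5/10 = 1/2
d_a = ½·5·10 = 25; d_c = 5·8 = 40
d = 2·25 + 40 = 90
t_c = 8 > 0 ⇒ limit active, v_max = 5

d=90 v_max=5 a_max=1/2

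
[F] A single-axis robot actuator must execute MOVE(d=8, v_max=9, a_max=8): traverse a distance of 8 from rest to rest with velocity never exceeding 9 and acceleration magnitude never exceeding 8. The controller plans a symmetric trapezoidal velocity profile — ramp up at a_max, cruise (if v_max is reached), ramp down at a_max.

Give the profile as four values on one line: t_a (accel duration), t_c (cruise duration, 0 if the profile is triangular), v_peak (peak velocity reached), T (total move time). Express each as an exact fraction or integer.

v_max²/a_max = 9²/8 = 81/8
8 < 81/8 → triangular
v_peak = √(8·8) = √64 = 8
t_a = 8/8 = 1; t_c = 0
T = 2·1 = 2

t_a=1 t_c=0 v_peak=8 T=2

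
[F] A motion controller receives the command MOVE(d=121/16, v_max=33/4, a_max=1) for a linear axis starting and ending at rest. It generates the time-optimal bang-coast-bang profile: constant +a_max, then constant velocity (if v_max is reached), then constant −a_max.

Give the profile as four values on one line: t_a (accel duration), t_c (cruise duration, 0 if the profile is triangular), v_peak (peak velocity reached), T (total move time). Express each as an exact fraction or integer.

t_a=11/4 t_c=0 v_peak=11/4 T=11/2

v_max²/a_max = (33/4)²/1 = 1089/16
121/16 < 1089/16 so t_c = 0
v_peak = √(121/16·1) = √(121/16) = 11/4
t_a = (11/4)/1 = 11/4; t_c = 0
T = 2·11/4 = 11/2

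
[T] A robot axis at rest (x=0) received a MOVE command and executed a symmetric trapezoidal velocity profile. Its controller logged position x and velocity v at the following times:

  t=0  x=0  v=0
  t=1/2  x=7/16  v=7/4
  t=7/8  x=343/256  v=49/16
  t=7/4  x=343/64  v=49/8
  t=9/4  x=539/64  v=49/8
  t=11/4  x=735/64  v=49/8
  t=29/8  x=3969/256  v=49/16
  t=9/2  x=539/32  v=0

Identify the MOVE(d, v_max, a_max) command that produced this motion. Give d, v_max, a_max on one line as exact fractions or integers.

final state: t=9/2, x=539/32, v=0 → d = 539/32
a_max = (7/4−0)/(1/2−0) = 7/2
max v = 49/8 over t∈[7/4,11/4] → v_max = 49/8
check: 49/8·(7/4+1) = 539/32 ✓

d=539/32 v_max=49/8 a_max=7/2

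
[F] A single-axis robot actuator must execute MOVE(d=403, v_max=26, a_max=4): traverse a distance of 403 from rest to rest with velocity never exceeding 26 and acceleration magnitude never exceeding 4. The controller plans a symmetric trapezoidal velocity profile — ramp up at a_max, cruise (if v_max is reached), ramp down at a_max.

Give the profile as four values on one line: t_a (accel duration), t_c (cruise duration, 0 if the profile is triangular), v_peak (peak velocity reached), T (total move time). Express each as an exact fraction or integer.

t_a=13/2 t_c=9 v_peak=26 T=22

(v_max)²/a_max = 26²/4 = 169
403 ≥ 169 so v_max reached
t_a = 26/4 = 13/2; v_peak = 26
d_cruise = 403 − 169 = 234; t_c = 234/26 = 9
T = 2·13/2 + 9 = 22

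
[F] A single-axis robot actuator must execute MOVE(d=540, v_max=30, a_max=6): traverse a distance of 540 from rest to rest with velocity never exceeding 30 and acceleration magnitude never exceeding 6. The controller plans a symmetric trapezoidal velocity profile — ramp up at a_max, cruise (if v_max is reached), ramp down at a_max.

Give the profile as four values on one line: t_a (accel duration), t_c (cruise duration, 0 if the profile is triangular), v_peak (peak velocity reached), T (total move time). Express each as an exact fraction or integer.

t_a=5 t_c=13 v_peak=30 T=23

(v_max)²/a_max = 30²/6 = 150
540 ≥ 150 → trapezoidal
t_a = 30/6 = 5; v_peak = 30
d_cruise = 540 − 150 = 390; t_c = 390/30 = 13
T = 2·5 + 13 = 23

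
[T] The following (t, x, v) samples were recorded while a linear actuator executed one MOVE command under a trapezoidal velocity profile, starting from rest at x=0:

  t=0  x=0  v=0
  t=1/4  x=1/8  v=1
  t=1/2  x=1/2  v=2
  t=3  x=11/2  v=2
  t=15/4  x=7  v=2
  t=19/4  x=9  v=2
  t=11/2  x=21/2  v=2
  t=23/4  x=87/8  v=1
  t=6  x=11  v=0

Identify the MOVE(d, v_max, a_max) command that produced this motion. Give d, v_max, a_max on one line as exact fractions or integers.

final state: t=6, x=11, v=0 → d = 11
a_max = (1−0)/(1/4−0) = 4
max v = 2 over t∈[1/2,11/2] → v_max = 2
check: 2·(1/2+5) = 11 ✓

d=11 v_max=2 a_max=4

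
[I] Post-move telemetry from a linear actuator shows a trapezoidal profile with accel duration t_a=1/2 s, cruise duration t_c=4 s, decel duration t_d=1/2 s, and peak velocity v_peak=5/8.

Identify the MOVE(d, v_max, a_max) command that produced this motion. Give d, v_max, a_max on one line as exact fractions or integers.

a_max = (5/8)/(1/2) = 5/4
d_a = ½·5/8·1/2 = 5/32; d_c = 5/8·4 = 5/2
d = 2·5/32 + 5/2 = 45/16
t_c = 4 > 0 → v_max = v_peak = 5/8

d=45/16 v_max=5/8 a_max=5/4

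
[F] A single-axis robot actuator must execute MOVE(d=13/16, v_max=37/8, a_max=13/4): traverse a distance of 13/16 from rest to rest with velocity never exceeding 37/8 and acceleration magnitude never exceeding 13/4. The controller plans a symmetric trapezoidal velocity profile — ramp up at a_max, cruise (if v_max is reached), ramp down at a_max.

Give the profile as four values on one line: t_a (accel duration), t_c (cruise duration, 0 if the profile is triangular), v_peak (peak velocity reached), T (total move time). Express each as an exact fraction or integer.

t_a=1/2 t_c=0 v_peak=13/8 T=1

(v_max)²/a_max = (37/8)²/(13/4) = 1369/208
13/16 < 1369/208 ⇒ no cruise
v_peak = √(13/16·13/4) = √(169/64) = 13/8
t_a = (13/8)/(13/4) = 1/2; t_c = 0
T = 2·1/2 = 1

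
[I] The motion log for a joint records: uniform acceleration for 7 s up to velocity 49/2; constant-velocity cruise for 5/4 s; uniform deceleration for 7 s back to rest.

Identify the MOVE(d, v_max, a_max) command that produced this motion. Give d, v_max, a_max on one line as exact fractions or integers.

d=1617/8 v_max=49/2 a_max=7/2

a_max = (49/2)/7 = 7/2
d_a = ½·49/2·7 = 343/4; d_c = 49/2·5/4 = 245/8
d = 2·343/4 + 245/8 = 1617/8
t_c = 5/4 > 0 ⇒ limit active, v_max = 49/2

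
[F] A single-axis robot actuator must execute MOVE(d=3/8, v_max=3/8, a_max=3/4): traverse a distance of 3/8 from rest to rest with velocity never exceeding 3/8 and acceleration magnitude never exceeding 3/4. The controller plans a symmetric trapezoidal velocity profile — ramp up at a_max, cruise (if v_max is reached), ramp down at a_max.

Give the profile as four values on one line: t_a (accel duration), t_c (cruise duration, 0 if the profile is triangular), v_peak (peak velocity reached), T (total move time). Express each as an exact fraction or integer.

(v_max)²/a_max = (3/8)²/(3/4) = 3/16
3/8 ≥ 3/16 → trapezoidal
t_a = (3/8)/(3/4) = 1/2; v_peak = 3/8
d_cruise = 3/8 − 3/16 = 3/16; t_c = (3/16)/(3/8) = 1/2
T = 2·1/2 + 1/2 = 3/2

t_a=1/2 t_c=1/2 v_peak=3/8 T=3/2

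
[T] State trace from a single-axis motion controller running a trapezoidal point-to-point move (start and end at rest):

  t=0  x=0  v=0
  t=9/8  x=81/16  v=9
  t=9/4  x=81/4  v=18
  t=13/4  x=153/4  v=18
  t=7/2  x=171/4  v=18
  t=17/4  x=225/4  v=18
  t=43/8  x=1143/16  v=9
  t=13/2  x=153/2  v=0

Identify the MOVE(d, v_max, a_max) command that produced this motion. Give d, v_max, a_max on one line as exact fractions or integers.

final state: t=13/2, x=153/2, v=0 → d = 153/2
a_max = (9−0)/(9/8−0) = 8
max v = 18 over t∈[9/4,17/4] → v_max = 18
check: 18·(9/4+2) = 153/2 ✓

d=153/2 v_max=18 a_max=8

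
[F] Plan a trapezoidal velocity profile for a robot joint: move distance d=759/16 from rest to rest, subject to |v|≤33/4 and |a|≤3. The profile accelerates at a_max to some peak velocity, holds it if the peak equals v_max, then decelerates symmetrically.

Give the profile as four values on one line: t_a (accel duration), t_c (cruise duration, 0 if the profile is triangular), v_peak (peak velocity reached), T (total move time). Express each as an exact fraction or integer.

vₘ²/aₘ = (33/4)²/3 = 363/16
759/16 ≥ 363/16 ⇒ cruise phase
t_a = (33/4)/3 = 11/4; v_peak = 33/4
d_cruise = 759/16 − 363/16 = 99/4; t_c = (99/4)/(33/4) = 3
T = 2·11/4 + 3 = 17/2

t_a=11/4 t_c=3 v_peak=33/4 T=17/2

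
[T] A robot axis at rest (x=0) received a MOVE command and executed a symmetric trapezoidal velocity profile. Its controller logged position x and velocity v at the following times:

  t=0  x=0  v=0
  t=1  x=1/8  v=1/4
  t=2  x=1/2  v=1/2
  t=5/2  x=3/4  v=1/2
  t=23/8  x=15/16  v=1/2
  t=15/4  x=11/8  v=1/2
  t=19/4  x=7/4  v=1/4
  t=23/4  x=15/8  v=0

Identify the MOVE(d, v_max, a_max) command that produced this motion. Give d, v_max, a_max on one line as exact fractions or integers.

d=15/8 v_max=1/2 a_max=1/4

final state: t=23/4, x=15/8, v=0 → d = 15/8
a_max = (1/4−0)/(1−0) = 1/4
max v = 1/2 over t∈[2,15/4] → v_max = 1/2
check: 1/2·(2+7/4) = 15/8 ✓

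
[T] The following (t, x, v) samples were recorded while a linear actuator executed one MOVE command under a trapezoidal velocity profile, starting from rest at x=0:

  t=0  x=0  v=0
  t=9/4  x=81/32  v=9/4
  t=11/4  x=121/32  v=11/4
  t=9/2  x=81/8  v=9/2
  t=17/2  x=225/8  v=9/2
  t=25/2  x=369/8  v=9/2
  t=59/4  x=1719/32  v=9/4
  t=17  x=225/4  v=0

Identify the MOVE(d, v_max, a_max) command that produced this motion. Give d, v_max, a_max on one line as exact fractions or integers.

final state: t=17, x=225/4, v=0 → d = 225/4
a_max = (9/4−0)/(9/4−0) = 1
max v = 9/2 over t∈[9/2,25/2] → v_max = 9/2
check: 9/2·(9/2+8) = 225/4 ✓

d=225/4 v_max=9/2 a_max=1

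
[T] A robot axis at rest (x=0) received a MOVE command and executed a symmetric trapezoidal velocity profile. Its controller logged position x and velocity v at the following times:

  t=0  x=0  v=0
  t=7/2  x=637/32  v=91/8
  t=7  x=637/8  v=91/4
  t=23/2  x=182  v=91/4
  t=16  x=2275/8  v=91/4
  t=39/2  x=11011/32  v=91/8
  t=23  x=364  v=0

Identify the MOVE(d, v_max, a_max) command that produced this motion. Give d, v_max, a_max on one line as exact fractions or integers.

final state: t=23, x=364, v=0 → d = 364
a_max = (91/8−0)/(7/2−0) = 13/4
max v = 91/4 over t∈[7,16] → v_max = 91/4
check: 91/4·(7+9) = 364 ✓

d=364 v_max=91/4 a_max=13/4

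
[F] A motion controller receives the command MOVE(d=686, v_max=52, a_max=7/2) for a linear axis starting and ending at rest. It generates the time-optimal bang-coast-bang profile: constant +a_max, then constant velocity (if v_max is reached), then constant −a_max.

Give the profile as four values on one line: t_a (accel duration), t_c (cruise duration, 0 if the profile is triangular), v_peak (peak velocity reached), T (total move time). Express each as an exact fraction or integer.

vₘ²/aₘ = 52²/(7/2) = 5408/7
686 < 5408/7 ⇒ no cruise
v_peak = √(686·7/2) = √2401 = 49
t_a = 49/(7/2) = 14; t_c = 0
T = 2·14 = 28

t_a=14 t_c=0 v_peak=49 T=28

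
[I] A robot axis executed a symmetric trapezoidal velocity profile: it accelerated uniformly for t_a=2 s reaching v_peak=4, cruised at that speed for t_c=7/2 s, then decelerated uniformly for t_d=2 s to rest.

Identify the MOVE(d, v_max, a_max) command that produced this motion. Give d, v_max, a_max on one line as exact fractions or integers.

d=22 v_max=4 a_max=2

a_max = 4/2 = 2
d_a = ½·4·2 = 4; d_c = 4·7/2 = 14
d = 2·4 + 14 = 22
t_c = 7/2 > 0 → v_max = v_peak = 4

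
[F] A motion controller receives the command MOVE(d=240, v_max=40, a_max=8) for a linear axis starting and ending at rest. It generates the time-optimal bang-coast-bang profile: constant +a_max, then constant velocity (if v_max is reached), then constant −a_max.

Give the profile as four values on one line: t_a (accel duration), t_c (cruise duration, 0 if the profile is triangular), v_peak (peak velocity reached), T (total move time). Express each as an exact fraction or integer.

t_a=5 t_c=1 v_peak=40 T=11

vₘ²/aₘ = 40²/8 = 200
240 ≥ 200 so v_max reached
t_a = 40/8 = 5; v_peak = 40
d_cruise = 240 − 200 = 40; t_c = 40/40 = 1
T = 2·5 + 1 = 11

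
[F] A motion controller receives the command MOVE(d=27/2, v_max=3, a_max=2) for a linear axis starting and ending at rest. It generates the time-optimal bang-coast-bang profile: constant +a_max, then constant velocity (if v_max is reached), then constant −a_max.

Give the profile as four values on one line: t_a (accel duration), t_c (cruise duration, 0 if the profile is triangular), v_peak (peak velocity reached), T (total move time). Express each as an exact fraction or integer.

(v_max)²/a_max = 3²/2 = 9/2
27/2 ≥ 9/2 ⇒ cruise phase
t_a = 3/2; v_peak = 3
d_cruise = 27/2 − 9/2 = 9; t_c = 9/3 = 3
T = 2·3/2 + 3 = 6

t_a=3/2 t_c=3 v_peak=3 T=6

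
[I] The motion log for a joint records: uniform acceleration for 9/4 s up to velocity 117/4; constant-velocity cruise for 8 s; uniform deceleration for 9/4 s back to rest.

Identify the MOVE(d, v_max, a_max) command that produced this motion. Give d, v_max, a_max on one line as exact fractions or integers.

d=4797/16 v_max=117/4 a_max=13

a_max = (117/4)/(9/4) = 13
d_a = ½·117/4·9/4 = 1053/32; d_c = 117/4·8 = 234
d = 2·1053/32 + 234 = 4797/16
t_c = 8 > 0 → v_max = v_peak = 117/4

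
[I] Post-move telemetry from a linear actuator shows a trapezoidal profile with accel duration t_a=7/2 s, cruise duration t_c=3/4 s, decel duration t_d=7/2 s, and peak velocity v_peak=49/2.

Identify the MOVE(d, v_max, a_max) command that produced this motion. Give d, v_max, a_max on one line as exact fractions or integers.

d=833/8 v_max=49/2 a_max=7

a_max = (49/2)/(7/2) = 7
d_a = ½·49/2·7/2 = 343/8; d_c = 49/2·3/4 = 147/8
d = 2·343/8 + 147/8 = 833/8
t_c = 3/4 > 0 → v_max = v_peak = 49/2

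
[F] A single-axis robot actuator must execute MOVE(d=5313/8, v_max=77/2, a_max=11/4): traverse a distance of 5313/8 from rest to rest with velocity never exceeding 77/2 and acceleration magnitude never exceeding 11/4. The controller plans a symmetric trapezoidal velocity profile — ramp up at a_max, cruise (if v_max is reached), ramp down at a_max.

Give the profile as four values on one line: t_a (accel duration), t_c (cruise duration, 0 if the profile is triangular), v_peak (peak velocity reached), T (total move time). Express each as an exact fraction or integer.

(v_max)²/a_max = (77/2)²/(11/4) = 539
5313/8 ≥ 539 ⇒ cruise phase
t_a = (77/2)/(11/4) = 14; v_peak = 77/2
d_cruise = 5313/8 − 539 = 1001/8; t_c = (1001/8)/(77/2) = 13/4
T = 2·14 + 13/4 = 125/4

t_a=14 t_c=13/4 v_peak=77/2 T=125/4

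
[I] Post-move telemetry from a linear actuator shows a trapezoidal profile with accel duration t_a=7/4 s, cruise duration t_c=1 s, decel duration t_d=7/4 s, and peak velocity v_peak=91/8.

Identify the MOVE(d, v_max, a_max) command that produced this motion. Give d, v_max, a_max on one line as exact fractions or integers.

d=1001/32 v_max=91/8 a_max=13/2

a_max = (91/8)/(7/4) = 13/2
d_a = ½·91/8·7/4 = 637/64; d_c = 91/8·1 = 91/8
d = 2·637/64 + 91/8 = 1001/32
t_c = 1 > 0 ⇒ limit active, v_max = 91/8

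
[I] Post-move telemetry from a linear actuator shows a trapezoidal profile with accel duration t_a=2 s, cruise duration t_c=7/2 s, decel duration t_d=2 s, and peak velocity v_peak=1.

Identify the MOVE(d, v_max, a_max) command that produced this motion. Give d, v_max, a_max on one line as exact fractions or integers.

d=11/2 v_max=1 a_max=1/2

a_max = 1/2
d_a = ½·1·2 = 1; d_c = 1·7/2 = 7/2
d = 2·1 + 7/2 = 11/2
t_c = 7/2 > 0 → v_max = v_peak = 1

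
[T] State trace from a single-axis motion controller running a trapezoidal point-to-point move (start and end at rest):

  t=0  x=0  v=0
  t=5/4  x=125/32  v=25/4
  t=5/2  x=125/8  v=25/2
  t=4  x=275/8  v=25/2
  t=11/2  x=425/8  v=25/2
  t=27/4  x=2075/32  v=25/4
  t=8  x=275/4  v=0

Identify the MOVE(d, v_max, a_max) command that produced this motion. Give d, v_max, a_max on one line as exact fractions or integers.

d=275/4 v_max=25/2 a_max=5

final state: t=8, x=275/4, v=0 → d = 275/4
a_max = (25/4−0)/(5/4−0) = 5
max v = 25/2 over t∈[5/2,11/2] → v_max = 25/2
check: 25/2·(5/2+3) = 275/4 ✓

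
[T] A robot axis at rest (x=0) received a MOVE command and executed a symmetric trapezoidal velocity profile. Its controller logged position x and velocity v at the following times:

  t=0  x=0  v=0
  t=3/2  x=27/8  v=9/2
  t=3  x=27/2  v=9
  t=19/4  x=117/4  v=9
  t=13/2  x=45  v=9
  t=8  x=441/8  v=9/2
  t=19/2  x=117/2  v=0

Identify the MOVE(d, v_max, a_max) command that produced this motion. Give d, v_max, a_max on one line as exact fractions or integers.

d=117/2 v_max=9 a_max=3

final state: t=19/2, x=117/2, v=0 → d = 117/2
a_max = (9/2−0)/(3/2−0) = 3
max v = 9 over t∈[3,13/2] → v_max = 9
check: 9·(3+7/2) = 117/2 ✓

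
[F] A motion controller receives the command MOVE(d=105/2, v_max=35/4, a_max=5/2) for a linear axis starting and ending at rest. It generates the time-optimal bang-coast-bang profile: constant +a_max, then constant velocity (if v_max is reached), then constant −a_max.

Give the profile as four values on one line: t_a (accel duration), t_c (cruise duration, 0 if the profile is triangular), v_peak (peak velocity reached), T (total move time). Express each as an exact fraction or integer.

vₘ²/aₘ = (35/4)²/(5/2) = 245/8
105/2 ≥ 245/8 ⇒ cruise phase
t_a = (35/4)/(5/2) = 7/2; v_peak = 35/4
d_cruise = 105/2 − 245/8 = 175/8; t_c = (175/8)/(35/4) = 5/2
T = 2·7/2 + 5/2 = 19/2

t_a=7/2 t_c=5/2 v_peak=35/4 T=19/2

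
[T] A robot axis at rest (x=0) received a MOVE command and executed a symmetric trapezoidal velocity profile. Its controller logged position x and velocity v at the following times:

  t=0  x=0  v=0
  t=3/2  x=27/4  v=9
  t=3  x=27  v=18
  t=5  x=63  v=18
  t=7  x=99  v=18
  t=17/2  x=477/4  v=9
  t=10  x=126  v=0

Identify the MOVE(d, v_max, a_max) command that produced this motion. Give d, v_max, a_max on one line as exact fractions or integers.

final state: t=10, x=126, v=0 → d = 126
a_max = (9−0)/(3/2−0) = 6
max v = 18 over t∈[3,7] → v_max = 18
check: 18·(3+4) = 126 ✓

d=126 v_max=18 a_max=6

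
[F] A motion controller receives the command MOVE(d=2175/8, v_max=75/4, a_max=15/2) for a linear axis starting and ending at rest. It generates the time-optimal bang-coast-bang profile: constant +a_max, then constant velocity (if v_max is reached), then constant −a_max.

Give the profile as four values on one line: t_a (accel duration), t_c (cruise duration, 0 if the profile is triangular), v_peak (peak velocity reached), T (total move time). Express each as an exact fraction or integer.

(v_max)²/a_max = (75/4)²/(15/2) = 375/8
2175/8 ≥ 375/8 ⇒ cruise phase
t_a = (75/4)/(15/2) = 5/2; v_peak = 75/4
d_cruise = 2175/8 − 375/8 = 225; t_c = 225/(75/4) = 12
T = 2·5/2 + 12 = 17

t_a=5/2 t_c=12 v_peak=75/4 T=17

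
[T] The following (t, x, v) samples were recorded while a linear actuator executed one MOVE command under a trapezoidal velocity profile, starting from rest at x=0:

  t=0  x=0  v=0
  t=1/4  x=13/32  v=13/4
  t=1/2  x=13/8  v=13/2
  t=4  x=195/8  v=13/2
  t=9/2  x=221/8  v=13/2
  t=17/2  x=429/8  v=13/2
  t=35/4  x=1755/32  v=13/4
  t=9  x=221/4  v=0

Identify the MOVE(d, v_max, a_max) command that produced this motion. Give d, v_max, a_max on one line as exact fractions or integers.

final state: t=9, x=221/4, v=0 → d = 221/4
a_max = (13/4−0)/(1/4−0) = 13
max v = 13/2 over t∈[1/2,17/2] → v_max = 13/2
check: 13/2·(1/2+8) = 221/4 ✓

d=221/4 v_max=13/2 a_max=13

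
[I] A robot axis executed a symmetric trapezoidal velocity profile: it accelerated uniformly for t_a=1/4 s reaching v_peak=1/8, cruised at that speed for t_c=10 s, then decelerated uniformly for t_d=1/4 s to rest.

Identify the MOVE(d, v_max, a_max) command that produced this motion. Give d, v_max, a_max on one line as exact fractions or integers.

a_max = (1/8)/(1/4) = 1/2
d_a = ½·1/8·1/4 = 1/64; d_c = 1/8·10 = 5/4
d = 2·1/64 + 5/4 = 41/32
t_c = 10 > 0 → v_max = v_peak = 1/8

d=41/32 v_max=1/8 a_max=1/2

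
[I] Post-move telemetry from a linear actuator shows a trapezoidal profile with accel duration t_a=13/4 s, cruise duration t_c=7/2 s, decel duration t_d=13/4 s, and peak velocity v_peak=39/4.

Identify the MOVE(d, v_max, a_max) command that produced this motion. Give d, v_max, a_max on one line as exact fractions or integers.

a_max = (39/4)/(13/4) = 3
d_a = ½·39/4·13/4 = 507/32; d_c = 39/4·7/2 = 273/8
d = 2·507/32 + 273/8 = 1053/16
t_c = 7/2 > 0 ⇒ limit active, v_max = 39/4

d=1053/16 v_max=39/4 a_max=3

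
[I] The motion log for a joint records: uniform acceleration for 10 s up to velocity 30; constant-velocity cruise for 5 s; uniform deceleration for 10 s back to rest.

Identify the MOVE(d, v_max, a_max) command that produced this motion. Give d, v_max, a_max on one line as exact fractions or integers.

d=450 v_max=30 a_max=3

a_max = 30/10 = 3
d_a = ½·30·10 = 150; d_c = 30·5 = 150
d = 2·150 + 150 = 450
t_c = 5 > 0 so v_max = 30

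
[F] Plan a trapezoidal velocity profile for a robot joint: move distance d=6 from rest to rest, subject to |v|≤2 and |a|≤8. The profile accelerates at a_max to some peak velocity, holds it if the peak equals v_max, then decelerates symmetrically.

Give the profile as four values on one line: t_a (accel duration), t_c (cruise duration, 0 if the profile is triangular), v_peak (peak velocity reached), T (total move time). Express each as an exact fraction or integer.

t_a=1/4 t_c=11/4 v_peak=2 T=13/4

(v_max)²/a_max = 2²/8 = 1/2
6 ≥ 1/2 so v_max reached
t_a = 2/8 = 1/4; v_peak = 2
d_cruise = 6 − 1/2 = 11/2; t_c = (11/2)/2 = 11/4
T = 2·1/4 + 11/4 = 13/4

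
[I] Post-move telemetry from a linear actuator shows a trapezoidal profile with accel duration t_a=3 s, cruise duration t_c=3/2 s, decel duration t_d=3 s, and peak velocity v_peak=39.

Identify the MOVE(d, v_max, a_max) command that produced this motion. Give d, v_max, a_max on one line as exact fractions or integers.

d=351/2 v_max=39 a_max=13

a_max = 39/3 = 13
d_a = ½·39·3 = 117/2; d_c = 39·3/2 = 117/2
d = 2·117/2 + 117/2 = 351/2
t_c = 3/2 > 0 so v_max = 39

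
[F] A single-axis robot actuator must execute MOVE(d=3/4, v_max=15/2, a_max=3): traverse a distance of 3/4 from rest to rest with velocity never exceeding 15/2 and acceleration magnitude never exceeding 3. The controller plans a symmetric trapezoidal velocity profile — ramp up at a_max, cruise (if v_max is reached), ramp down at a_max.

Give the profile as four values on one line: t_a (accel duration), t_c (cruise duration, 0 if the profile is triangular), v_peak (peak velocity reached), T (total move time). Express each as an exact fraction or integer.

t_a=1/2 t_c=0 v_peak=3/2 T=1

(v_max)²/a_max = (15/2)²/3 = 75/4
3/4 < 75/4 → triangular
v_peak = √(3/4·3) = √(9/4) = 3/2
t_a = (3/2)/3 = 1/2; t_c = 0
T = 2·1/2 = 1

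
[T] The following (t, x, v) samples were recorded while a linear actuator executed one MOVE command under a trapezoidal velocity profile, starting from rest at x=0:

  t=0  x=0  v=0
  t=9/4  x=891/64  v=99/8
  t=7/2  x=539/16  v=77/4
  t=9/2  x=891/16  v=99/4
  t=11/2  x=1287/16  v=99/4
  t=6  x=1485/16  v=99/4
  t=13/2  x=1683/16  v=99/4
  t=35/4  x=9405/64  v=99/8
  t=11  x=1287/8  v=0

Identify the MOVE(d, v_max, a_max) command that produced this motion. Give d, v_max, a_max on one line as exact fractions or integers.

d=1287/8 v_max=99/4 a_max=11/2

final state: t=11, x=1287/8, v=0 → d = 1287/8
a_max = (99/8−0)/(9/4−0) = 11/2
max v = 99/4 over t∈[9/2,13/2] → v_max = 99/4
check: 99/4·(9/2+2) = 1287/8 ✓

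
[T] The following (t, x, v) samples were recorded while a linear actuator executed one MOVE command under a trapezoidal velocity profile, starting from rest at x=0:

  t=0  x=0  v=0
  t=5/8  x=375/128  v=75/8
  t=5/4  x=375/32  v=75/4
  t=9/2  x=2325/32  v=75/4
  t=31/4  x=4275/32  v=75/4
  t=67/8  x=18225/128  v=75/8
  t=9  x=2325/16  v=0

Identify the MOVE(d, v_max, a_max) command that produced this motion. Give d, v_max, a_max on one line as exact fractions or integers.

d=2325/16 v_max=75/4 a_max=15

final state: t=9, x=2325/16, v=0 → d = 2325/16
a_max = (75/8−0)/(5/8−0) = 15
max v = 75/4 over t∈[5/4,31/4] → v_max = 75/4
check: 75/4·(5/4+13/2) = 2325/16 ✓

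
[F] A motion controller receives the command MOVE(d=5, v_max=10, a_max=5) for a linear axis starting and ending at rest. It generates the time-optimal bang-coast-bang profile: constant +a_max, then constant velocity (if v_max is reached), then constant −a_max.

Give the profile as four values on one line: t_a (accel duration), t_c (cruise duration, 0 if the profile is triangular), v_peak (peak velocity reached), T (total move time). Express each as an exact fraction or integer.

t_a=1 t_c=0 v_peak=5 T=2

(v_max)²/a_max = 10²/5 = 20
5 < 20 ⇒ no cruise
v_peak = √(5·5) = √25 = 5
t_a = 5/5 = 1; t_c = 0
T = 2·1 = 2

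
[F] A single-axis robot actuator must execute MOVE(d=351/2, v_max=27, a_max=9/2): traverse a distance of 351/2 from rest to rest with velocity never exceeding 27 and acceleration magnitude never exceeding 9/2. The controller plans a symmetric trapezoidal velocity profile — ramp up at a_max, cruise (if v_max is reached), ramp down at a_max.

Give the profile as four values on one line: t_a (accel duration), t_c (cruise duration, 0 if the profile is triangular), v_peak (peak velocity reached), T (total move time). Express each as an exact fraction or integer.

v_max²/a_max = 27²/(9/2) = 162
351/2 ≥ 162 ⇒ cruise phase
t_a = 27/(9/2) = 6; v_peak = 27
d_cruise = 351/2 − 162 = 27/2; t_c = (27/2)/27 = 1/2
T = 2·6 + 1/2 = 25/2

t_a=6 t_c=1/2 v_peak=27 T=25/2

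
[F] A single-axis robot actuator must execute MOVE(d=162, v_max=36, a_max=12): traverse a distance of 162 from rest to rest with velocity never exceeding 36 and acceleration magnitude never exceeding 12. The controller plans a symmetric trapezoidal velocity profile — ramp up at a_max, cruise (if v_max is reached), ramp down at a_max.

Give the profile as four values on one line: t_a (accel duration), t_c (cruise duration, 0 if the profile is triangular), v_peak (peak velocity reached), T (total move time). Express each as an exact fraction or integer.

v_max²/a_max = 36²/12 = 108
162 ≥ 108 ⇒ cruise phase
t_a = 36/12 = 3; v_peak = 36
d_cruise = 162 − 108 = 54; t_c = 54/36 = 3/2
T = 2·3 + 3/2 = 15/2

t_a=3 t_c=3/2 v_peak=36 T=15/2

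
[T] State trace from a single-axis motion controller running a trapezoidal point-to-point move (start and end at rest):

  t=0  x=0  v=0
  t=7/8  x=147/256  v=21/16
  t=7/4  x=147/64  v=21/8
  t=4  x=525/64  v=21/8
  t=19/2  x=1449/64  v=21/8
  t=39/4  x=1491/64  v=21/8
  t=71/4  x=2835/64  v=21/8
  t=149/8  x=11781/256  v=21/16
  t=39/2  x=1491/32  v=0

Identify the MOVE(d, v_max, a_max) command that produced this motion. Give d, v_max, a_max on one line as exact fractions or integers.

d=1491/32 v_max=21/8 a_max=3/2

final state: t=39/2, x=1491/32, v=0 → d = 1491/32
a_max = (21/16−0)/(7/8−0) = 3/2
max v = 21/8 over t∈[7/4,71/4] → v_max = 21/8
check: 21/8·(7/4+16) = 1491/32 ✓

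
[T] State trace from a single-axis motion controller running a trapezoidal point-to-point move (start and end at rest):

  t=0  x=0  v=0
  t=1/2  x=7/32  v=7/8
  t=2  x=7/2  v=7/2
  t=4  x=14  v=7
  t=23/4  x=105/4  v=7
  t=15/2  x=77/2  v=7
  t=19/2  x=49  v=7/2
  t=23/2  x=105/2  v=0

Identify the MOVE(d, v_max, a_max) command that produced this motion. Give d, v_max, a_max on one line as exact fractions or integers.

d=105/2 v_max=7 a_max=7/4

final state: t=23/2, x=105/2, v=0 → d = 105/2
a_max = (7/8−0)/(1/2−0) = 7/4
max v = 7 over t∈[4,15/2] → v_max = 7
check: 7·(4+7/2) = 105/2 ✓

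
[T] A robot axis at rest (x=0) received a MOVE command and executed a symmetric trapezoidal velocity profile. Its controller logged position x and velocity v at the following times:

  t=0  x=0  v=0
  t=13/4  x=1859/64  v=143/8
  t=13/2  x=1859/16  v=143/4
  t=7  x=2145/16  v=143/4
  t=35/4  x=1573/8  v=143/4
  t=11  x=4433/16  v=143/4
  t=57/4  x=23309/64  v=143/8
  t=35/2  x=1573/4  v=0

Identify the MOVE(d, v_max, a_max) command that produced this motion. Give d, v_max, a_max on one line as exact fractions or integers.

final state: t=35/2, x=1573/4, v=0 → d = 1573/4
a_max = (143/8−0)/(13/4−0) = 11/2
max v = 143/4 over t∈[13/2,11] → v_max = 143/4
check: 143/4·(13/2+9/2) = 1573/4 ✓

d=1573/4 v_max=143/4 a_max=11/2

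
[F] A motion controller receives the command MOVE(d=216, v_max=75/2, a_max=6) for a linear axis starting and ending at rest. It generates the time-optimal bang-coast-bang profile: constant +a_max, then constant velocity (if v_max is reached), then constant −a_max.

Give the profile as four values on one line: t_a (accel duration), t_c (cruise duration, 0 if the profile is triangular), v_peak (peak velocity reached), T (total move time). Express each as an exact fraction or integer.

v_max²/a_max = (75/2)²/6 = 1875/8
216 < 1875/8 so t_c = 0
v_peak = √(216·6) = √1296 = 36
t_a = 36/6 = 6; t_c = 0
T = 2·6 = 12

t_a=6 t_c=0 v_peak=36 T=12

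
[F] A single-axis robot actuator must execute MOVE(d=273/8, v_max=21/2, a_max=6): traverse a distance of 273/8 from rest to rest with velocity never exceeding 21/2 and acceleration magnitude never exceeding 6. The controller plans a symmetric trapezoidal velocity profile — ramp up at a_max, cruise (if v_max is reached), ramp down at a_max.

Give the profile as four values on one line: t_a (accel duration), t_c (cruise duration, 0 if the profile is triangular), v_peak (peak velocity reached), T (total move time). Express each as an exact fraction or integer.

t_a=7/4 t_c=3/2 v_peak=21/2 T=5

vₘ²/aₘ = (21/2)²/6 = 147/8
273/8 ≥ 147/8 so v_max reached
t_a = (21/2)/6 = 7/4; v_peak = 21/2
d_cruise = 273/8 − 147/8 = 63/4; t_c = (63/4)/(21/2) = 3/2
T = 2·7/4 + 3/2 = 5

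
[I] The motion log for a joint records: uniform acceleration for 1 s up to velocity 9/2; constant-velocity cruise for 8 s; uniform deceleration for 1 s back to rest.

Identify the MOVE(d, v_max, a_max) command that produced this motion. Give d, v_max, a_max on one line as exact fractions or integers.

a_max = (9/2)/1 = 9/2
d_a = ½·9/2·1 = 9/4; d_c = 9/2·8 = 36
d = 2·9/4 + 36 = 81/2
t_c = 8 > 0 so v_max = 9/2

d=81/2 v_max=9/2 a_max=9/2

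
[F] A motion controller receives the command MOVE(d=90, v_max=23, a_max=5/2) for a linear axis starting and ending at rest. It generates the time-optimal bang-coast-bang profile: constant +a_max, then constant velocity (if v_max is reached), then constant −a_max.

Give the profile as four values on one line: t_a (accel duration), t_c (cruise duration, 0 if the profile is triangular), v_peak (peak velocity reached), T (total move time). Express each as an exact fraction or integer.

t_a=6 t_c=0 v_peak=15 T=12

v_max²/a_max = 23²/(5/2) = 1058/5
90 < 1058/5 so t_c = 0
v_peak = √(90·5/2) = √225 = 15
t_a = 15/(5/2) = 6; t_c = 0
T = 2·6 = 12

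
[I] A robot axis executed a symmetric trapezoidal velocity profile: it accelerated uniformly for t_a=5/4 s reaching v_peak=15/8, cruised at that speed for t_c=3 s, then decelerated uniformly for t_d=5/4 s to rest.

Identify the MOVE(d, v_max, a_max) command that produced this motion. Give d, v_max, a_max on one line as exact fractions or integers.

d=255/32 v_max=15/8 a_max=3/2

a_max = (15/8)/(5/4) = 3/2
d_a = ½·15/8·5/4 = 75/64; d_c = 15/8·3 = 45/8
d = 2·75/64 + 45/8 = 255/32
t_c = 3 > 0 ⇒ limit active, v_max = 15/8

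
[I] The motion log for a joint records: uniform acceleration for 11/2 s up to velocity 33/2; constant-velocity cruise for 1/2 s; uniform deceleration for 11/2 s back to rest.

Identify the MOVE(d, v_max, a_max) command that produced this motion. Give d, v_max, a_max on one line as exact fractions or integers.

d=99 v_max=33/2 a_max=3

a_max = (33/2)/(11/2) = 3
d_a = ½·33/2·11/2 = 363/8; d_c = 33/2·1/2 = 33/4
d = 2·363/8 + 33/4 = 99
t_c = 1/2 > 0 ⇒ limit active, v_max = 33/2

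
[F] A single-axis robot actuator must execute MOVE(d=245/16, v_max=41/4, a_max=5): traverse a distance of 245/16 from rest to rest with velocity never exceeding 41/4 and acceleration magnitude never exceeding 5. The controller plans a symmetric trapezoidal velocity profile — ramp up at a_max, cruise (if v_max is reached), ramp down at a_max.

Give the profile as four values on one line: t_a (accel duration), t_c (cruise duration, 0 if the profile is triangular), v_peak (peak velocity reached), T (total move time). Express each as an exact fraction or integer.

t_a=7/4 t_c=0 v_peak=35/4 T=7/2

v_max²/a_max = (41/4)²/5 = 1681/80
245/16 < 1681/80 → triangular
v_peak = √(245/16·5) = √(1225/16) = 35/4
t_a = (35/4)/5 = 7/4; t_c = 0
T = 2·7/4 = 7/2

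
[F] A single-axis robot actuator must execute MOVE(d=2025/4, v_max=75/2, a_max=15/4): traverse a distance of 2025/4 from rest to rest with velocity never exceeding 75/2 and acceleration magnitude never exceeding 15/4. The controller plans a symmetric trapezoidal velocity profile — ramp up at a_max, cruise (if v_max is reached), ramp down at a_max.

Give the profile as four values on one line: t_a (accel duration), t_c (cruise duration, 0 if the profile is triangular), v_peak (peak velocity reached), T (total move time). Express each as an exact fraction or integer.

t_a=10 t_c=7/2 v_peak=75/2 T=47/2

v_max²/a_max = (75/2)²/(15/4) = 375
2025/4 ≥ 375 ⇒ cruise phase
t_a = (75/2)/(15/4) = 10; v_peak = 75/2
d_cruise = 2025/4 − 375 = 525/4; t_c = (525/4)/(75/2) = 7/2
T = 2·10 + 7/2 = 47/2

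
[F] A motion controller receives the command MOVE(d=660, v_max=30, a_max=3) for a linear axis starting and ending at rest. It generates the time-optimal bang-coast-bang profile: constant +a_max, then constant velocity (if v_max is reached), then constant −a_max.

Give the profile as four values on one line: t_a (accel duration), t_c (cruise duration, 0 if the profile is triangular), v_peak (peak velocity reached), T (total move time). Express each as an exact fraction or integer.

vₘ²/aₘ = 30²/3 = 300
660 ≥ 300 → trapezoidal
t_a = 30/3 = 10; v_peak = 30
d_cruise = 660 − 300 = 360; t_c = 360/30 = 12
T = 2·10 + 12 = 32

t_a=10 t_c=12 v_peak=30 T=32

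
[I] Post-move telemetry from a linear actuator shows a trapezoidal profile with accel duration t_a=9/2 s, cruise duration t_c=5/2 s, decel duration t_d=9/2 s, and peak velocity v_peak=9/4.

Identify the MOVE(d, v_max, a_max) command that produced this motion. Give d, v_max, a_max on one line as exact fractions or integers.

a_max = (9/4)/(9/2) = 1/2
d_a = ½·9/4·9/2 = 81/16; d_c = 9/4·5/2 = 45/8
d = 2·81/16 + 45/8 = 63/4
t_c = 5/2 > 0 → v_max = v_peak = 9/4

d=63/4 v_max=9/4 a_max=1/2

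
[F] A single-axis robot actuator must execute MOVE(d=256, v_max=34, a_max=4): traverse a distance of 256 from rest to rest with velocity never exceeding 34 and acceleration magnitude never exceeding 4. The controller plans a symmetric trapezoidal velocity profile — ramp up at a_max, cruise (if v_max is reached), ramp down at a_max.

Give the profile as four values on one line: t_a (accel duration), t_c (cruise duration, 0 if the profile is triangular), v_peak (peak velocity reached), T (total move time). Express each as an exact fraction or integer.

(v_max)²/a_max = 34²/4 = 289
256 < 289 → triangular
v_peak = √(256·4) = √1024 = 32
t_a = 32/4 = 8; t_c = 0
T = 2·8 = 16

t_a=8 t_c=0 v_peak=32 T=16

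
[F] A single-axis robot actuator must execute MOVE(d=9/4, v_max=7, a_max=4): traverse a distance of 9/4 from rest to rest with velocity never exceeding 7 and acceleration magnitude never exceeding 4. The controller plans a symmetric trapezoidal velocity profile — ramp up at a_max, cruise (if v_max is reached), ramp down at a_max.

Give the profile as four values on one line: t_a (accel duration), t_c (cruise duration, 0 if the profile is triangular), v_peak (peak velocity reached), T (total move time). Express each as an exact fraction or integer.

(v_max)²/a_max = 7²/4 = 49/4
9/4 < 49/4 ⇒ no cruise
v_peak = √(9/4·4) = √9 = 3
t_a = 3/4; t_c = 0
T = 2·3/4 = 3/2

t_a=3/4 t_c=0 v_peak=3 T=3/2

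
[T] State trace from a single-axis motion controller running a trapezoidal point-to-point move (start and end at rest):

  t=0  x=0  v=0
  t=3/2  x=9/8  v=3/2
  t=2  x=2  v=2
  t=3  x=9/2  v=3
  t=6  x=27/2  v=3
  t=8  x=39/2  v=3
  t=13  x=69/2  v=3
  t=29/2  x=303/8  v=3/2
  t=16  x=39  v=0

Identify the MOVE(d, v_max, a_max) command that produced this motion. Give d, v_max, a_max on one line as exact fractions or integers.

final state: t=16, x=39, v=0 → d = 39
a_max = (3/2−0)/(3/2−0) = 1
max v = 3 over t∈[3,13] → v_max = 3
check: 3·(3+10) = 39 ✓

d=39 v_max=3 a_max=1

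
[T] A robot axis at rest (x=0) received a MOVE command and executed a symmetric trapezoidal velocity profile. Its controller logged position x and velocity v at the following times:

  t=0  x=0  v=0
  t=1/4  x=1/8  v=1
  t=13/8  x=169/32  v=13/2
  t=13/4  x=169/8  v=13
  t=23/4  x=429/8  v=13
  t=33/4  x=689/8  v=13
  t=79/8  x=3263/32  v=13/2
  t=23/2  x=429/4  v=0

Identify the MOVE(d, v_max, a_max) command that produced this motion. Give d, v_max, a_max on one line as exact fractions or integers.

final state: t=23/2, x=429/4, v=0 → d = 429/4
a_max = (1−0)/(1/4−0) = 4
max v = 13 over t∈[13/4,33/4] → v_max = 13
check: 13·(13/4+5) = 429/4 ✓

d=429/4 v_max=13 a_max=4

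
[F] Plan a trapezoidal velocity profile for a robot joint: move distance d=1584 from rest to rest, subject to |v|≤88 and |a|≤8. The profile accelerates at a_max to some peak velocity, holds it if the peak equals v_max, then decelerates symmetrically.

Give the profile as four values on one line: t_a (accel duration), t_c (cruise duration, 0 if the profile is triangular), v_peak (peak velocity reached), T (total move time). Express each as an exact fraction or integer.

t_a=11 t_c=7 v_peak=88 T=29

v_max²/a_max = 88²/8 = 968
1584 ≥ 968 ⇒ cruise phase
t_a = 88/8 = 11; v_peak = 88
d_cruise = 1584 − 968 = 616; t_c = 616/88 = 7
T = 2·11 + 7 = 29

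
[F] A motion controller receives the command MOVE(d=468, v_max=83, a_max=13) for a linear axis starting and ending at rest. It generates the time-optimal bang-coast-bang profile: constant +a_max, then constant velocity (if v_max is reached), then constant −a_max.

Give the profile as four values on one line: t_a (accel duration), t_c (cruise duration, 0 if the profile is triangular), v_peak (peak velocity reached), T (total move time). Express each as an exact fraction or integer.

v_max²/a_max = 83²/13 = 6889/13
468 < 6889/13 so t_c = 0
v_peak = √(468·13) = √6084 = 78
t_a = 78/13 = 6; t_c = 0
T = 2·6 = 12

t_a=6 t_c=0 v_peak=78 T=12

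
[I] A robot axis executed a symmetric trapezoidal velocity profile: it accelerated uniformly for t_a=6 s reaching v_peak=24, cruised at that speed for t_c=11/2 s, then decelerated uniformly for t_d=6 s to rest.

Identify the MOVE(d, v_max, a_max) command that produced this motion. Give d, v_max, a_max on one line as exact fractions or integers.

a_max = 24/6 = 4
d_a = ½·24·6 = 72; d_c = 24·11/2 = 132
d = 2·72 + 132 = 276
t_c = 11/2 > 0 ⇒ limit active, v_max = 24

d=276 v_max=24 a_max=4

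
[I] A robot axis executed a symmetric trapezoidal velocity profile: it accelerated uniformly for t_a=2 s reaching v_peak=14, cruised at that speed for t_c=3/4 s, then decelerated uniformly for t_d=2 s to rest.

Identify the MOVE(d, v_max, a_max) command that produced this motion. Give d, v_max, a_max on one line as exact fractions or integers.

d=77/2 v_max=14 a_max=7

a_max = 14/2 = 7
d_a = ½·14·2 = 14; d_c = 14·3/4 = 21/2
d = 2·14 + 21/2 = 77/2
t_c = 3/4 > 0 → v_max = v_peak = 14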